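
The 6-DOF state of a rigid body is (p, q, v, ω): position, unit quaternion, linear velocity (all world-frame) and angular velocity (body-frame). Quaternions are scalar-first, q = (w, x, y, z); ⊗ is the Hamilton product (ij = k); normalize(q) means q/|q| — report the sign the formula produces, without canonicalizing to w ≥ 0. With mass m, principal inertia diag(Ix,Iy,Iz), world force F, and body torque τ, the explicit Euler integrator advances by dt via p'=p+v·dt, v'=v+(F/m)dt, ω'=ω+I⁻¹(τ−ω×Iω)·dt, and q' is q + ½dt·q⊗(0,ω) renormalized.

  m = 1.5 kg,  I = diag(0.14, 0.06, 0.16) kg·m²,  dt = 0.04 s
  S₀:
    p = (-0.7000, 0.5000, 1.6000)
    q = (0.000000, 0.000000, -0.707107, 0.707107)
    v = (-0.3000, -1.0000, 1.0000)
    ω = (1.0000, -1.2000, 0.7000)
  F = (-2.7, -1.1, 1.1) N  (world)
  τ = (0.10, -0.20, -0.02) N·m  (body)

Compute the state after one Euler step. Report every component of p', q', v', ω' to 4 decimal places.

a = F/m = (-1.8000, -0.7333, 0.7333)
p + v·dt = (-0.7120, 0.4600, 1.6400)
new velocity v' = (-0.3720, -1.0293, 1.0293)
(τ − ω×Iω)/I = (1.3143, -3.1000, -0.7250)
ω' = ω + α·dt = (1.0526, -1.3240, 0.6710)
Hamilton product q⊗(0,ω) = (-1.3435033, 0.3535535, 0.7071070, 0.7071070)
q + ½dt·q⊗(0,ω), renormalized = (-0.0269, 0.0071, -0.6926, 0.7208)

p' = (-0.7120, 0.4600, 1.6400)
q' = (-0.0269, 0.0071, -0.6926, 0.7208)
v' = (-0.3720, -1.0293, 1.0293)
ω' = (1.0526, -1.3240, 0.6710)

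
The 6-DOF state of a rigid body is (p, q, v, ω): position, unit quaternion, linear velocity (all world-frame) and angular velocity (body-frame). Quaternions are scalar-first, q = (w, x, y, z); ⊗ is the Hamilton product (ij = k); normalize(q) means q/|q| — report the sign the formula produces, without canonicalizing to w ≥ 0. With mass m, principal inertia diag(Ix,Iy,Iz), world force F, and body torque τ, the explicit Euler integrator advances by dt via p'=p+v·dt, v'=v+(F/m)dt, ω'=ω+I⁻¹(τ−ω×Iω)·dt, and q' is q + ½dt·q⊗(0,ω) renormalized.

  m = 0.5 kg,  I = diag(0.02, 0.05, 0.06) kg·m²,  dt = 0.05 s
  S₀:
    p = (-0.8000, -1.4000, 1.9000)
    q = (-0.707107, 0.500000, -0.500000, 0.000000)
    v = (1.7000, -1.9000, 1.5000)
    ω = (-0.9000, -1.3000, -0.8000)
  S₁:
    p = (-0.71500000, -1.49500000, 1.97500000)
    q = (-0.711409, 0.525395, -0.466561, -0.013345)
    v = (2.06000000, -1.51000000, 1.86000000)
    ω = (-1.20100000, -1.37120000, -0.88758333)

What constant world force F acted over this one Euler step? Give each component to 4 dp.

velocity change Δv = (0.36000000, 0.39000000, 0.36000000)
applied force F = (3.6000, 3.9000, 3.6000)

F = (3.6000, 3.9000, 3.6000)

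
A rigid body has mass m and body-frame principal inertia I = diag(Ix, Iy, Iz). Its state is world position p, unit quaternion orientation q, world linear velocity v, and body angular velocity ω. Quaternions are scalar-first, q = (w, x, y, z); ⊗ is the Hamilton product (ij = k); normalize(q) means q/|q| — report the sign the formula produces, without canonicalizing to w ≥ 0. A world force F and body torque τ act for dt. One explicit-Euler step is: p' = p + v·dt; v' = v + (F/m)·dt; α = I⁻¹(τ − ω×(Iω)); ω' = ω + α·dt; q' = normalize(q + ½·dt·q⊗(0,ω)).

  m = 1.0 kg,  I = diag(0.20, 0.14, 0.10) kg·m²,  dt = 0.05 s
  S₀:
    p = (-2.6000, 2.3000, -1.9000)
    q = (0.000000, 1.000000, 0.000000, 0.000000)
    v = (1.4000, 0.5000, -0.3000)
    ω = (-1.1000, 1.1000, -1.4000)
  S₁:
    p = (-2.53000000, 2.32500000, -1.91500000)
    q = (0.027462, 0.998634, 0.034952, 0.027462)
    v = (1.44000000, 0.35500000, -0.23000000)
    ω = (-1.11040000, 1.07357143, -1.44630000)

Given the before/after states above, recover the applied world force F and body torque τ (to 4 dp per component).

F = (0.8000, -2.9000, 1.4000)
τ = (0.0200, 0.0800, -0.0200)

Δω = ω₁−ω₀ = (-0.01040000, -0.02642857, -0.04630000)
precession coupling = (0.0616, 0.1540, 0.0726)
τ = I·(Δω/dt) + ω₀×(Iω₀) = (0.0200, 0.0800, -0.0200)
v₁ − v₀ = (0.04000000, -0.14500000, 0.07000000)
applied force F = (0.8000, -2.9000, 1.4000)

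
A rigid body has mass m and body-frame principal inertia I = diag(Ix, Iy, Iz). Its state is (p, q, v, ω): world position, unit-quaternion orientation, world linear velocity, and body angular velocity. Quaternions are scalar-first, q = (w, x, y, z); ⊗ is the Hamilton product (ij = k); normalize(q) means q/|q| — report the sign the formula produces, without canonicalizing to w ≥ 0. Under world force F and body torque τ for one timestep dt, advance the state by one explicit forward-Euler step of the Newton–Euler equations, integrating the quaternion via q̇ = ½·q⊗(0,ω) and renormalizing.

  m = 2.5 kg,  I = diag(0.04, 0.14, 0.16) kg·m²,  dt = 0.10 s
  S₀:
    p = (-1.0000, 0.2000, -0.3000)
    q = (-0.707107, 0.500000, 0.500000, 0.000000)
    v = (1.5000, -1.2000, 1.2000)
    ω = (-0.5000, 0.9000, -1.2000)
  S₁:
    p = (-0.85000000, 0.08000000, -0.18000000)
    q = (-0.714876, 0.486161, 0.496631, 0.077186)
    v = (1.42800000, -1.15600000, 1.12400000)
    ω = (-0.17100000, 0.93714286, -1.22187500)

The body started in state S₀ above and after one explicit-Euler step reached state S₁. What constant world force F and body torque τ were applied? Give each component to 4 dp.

F = (-1.8000, 1.1000, -1.9000)
τ = (0.1100, -0.0200, -0.0800)

velocity change Δv = (-0.07200000, 0.04400000, -0.07600000)
F = m·Δv/dt = (-1.8000, 1.1000, -1.9000)
ω₁ − ω₀ = (0.32900000, 0.03714286, -0.02187500)
gyro term ω₀×Iω₀ = (-0.0216, -0.0720, -0.0450)
applied torque τ = (0.1100, -0.0200, -0.0800)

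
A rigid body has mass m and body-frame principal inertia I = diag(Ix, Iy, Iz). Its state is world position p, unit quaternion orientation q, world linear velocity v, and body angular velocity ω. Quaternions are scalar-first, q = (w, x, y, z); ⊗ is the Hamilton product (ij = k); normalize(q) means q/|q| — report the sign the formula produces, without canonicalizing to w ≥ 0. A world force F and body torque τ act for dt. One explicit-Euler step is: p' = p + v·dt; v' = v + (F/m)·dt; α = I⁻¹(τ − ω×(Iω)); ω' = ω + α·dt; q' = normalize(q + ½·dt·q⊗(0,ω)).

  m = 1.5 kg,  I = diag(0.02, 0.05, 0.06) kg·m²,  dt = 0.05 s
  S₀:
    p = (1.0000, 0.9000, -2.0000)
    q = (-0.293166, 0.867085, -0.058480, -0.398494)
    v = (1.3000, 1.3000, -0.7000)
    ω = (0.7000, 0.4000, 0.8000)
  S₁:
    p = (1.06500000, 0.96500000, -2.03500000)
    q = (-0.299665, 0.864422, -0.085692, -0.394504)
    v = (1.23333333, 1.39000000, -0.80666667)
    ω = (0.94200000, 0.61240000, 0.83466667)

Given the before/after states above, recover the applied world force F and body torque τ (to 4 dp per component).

rate change Δω = (0.24200000, 0.21240000, 0.03466667)
gyro term ω₀×Iω₀ = (0.0032, -0.0224, 0.0084)
I·α + gyro = (0.1000, 0.1900, 0.0500)
Δv = v₁−v₀ = (-0.06666667, 0.09000000, -0.10666667)
F = m·Δv/dt = (-2.0000, 2.7000, -3.2000)

F = (-2.0000, 2.7000, -3.2000)
τ = (0.1000, 0.1900, 0.0500)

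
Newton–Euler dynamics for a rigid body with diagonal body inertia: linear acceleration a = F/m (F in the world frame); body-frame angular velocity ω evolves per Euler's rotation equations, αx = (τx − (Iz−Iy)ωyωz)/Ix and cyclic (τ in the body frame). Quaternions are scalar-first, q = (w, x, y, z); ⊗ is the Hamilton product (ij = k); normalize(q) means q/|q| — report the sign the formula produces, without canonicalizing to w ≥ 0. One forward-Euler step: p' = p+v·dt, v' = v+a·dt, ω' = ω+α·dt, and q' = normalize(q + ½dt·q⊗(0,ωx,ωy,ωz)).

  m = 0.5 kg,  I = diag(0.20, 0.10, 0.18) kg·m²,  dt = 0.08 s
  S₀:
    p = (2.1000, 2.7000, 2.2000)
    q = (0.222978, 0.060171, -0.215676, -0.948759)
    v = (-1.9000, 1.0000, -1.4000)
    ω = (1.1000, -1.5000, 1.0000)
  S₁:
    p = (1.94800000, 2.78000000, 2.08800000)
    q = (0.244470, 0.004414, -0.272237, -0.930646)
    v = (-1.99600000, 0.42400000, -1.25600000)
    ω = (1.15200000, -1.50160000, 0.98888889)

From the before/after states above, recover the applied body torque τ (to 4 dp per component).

τ = (0.0100, 0.0200, 0.1400)

Δω = ω₁−ω₀ = (0.05200000, -0.00160000, -0.01111111)
applied torque τ = (0.0100, 0.0200, 0.1400)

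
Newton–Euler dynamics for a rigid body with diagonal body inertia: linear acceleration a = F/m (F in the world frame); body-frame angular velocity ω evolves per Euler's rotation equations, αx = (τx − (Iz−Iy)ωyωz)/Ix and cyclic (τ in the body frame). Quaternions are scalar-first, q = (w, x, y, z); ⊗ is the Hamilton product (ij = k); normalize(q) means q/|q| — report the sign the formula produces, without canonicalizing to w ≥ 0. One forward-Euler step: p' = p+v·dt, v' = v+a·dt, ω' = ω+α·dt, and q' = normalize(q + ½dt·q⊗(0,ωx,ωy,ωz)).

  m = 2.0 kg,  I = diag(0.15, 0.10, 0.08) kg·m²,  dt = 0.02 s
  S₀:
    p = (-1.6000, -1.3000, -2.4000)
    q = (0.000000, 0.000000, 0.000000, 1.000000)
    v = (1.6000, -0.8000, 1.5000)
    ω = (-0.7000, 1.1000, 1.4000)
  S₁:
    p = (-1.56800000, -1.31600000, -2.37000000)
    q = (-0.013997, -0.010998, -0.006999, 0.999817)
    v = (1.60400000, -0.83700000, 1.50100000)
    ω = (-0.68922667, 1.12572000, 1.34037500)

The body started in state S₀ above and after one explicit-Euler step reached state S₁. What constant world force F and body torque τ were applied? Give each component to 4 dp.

F = (0.4000, -3.7000, 0.1000)
τ = (0.0500, 0.0600, -0.2000)

rate change Δω = (0.01077333, 0.02572000, -0.05962500)
applied torque τ = (0.0500, 0.0600, -0.2000)
velocity change Δv = (0.00400000, -0.03700000, 0.00100000)
F = m·Δv/dt = (0.4000, -3.7000, 0.1000)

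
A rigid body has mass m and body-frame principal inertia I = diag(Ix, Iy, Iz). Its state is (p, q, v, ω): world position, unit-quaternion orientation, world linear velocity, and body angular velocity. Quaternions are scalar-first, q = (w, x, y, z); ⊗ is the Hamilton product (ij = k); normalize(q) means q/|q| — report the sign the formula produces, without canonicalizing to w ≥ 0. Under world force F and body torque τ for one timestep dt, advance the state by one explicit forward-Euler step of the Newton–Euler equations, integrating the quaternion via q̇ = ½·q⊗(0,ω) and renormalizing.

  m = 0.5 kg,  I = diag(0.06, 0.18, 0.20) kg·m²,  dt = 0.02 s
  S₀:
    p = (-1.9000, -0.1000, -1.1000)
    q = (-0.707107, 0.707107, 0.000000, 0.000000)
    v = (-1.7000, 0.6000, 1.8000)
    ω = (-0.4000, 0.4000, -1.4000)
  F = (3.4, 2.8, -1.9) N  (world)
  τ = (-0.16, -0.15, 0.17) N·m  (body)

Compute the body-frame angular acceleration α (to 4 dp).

ω×(Iω) gyroscopic = (-0.0112, -0.0784, -0.0192)
angular accel α = (-2.4800, -0.3978, 0.9460)

α = (-2.4800, -0.3978, 0.9460)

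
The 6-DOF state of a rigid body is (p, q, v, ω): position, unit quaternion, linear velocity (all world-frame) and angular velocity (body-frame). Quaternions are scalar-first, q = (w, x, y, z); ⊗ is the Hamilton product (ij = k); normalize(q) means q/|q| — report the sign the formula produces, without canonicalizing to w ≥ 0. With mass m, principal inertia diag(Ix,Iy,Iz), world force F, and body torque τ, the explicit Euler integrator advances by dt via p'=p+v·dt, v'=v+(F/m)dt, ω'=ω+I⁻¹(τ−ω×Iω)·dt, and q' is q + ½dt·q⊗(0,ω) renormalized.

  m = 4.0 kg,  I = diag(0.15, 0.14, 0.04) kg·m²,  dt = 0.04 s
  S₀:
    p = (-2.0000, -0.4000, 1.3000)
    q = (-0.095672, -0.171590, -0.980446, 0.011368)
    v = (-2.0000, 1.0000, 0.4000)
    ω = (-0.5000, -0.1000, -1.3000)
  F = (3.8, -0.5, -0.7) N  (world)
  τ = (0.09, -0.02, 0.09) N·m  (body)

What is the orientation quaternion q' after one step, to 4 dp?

q' = (-0.0990, -0.1451, -0.9844, 0.0044)

2q̇ = q⊗(0,ω) = (-0.1690612, 1.3235526, -0.2191838, -0.3486904)
updated quaternion q' = (-0.0990, -0.1451, -0.9844, 0.0044)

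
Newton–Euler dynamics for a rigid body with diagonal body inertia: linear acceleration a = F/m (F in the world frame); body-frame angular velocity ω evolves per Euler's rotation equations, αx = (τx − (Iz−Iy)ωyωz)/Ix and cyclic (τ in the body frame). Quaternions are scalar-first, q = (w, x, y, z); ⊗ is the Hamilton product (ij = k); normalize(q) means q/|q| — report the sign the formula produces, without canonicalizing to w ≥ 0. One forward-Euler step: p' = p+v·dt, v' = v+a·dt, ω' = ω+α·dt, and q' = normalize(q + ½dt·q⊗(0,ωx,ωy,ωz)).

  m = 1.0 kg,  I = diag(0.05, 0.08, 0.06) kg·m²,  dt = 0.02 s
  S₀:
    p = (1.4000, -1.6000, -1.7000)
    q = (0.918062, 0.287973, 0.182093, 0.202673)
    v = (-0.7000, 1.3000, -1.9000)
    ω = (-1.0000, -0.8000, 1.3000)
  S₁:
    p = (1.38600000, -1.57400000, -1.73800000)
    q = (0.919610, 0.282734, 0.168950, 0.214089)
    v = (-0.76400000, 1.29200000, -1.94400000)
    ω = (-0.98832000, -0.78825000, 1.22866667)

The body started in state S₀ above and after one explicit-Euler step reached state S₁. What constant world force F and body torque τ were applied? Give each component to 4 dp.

Δω = ω₁−ω₀ = (0.01168000, 0.01175000, -0.07133333)
τ = I·(Δω/dt) + ω₀×(Iω₀) = (0.0500, 0.0600, -0.1900)
v₁ − v₀ = (-0.06400000, -0.00800000, -0.04400000)
applied force F = (-3.2000, -0.4000, -2.2000)

F = (-3.2000, -0.4000, -2.2000)
τ = (0.0500, 0.0600, -0.1900)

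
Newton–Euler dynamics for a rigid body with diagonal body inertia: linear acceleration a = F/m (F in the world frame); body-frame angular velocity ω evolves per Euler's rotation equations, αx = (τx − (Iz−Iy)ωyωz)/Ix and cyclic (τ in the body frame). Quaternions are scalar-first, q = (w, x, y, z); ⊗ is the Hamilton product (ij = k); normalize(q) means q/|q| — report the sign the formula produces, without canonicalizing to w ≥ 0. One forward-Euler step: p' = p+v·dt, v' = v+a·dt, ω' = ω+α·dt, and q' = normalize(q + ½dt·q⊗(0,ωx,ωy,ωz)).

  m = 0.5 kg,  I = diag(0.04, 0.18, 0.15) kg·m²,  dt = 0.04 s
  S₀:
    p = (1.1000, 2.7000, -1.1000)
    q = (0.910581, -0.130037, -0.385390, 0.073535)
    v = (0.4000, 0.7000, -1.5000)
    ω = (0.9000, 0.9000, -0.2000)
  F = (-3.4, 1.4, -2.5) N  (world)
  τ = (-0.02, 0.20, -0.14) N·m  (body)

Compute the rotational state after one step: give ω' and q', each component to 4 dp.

ω' = (0.8746, 0.9400, -0.2676)
q' = (0.9198, -0.1134, -0.3681, 0.0745)

(τ − ω×Iω)/I = (-0.6350, 1.0011, -1.6893)
new body rate ω' = (0.8746, 0.9400, -0.2676)
Hamilton product q⊗(0,ω) = (0.4785913, 0.8304194, 0.8596970, 0.0477015)
q + ½dt·q⊗(0,ω), renormalized = (0.9198, -0.1134, -0.3681, 0.0745)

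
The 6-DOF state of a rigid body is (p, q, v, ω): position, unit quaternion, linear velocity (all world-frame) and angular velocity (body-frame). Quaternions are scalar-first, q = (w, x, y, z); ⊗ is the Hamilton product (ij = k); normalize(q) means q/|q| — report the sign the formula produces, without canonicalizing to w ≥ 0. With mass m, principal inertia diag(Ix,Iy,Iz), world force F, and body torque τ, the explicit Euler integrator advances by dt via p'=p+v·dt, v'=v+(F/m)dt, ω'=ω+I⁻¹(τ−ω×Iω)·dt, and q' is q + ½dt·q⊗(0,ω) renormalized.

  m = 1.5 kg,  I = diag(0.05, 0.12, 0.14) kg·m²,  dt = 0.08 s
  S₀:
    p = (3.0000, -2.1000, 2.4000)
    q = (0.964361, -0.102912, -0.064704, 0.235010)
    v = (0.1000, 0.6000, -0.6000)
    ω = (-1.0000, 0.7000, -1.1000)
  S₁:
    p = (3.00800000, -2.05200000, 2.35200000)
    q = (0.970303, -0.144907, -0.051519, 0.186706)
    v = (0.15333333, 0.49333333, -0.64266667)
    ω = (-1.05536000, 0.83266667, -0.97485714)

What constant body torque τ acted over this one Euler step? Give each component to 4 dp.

τ = (-0.0500, 0.1000, 0.1700)

Δω = ω₁−ω₀ = (-0.05536000, 0.13266667, 0.12514286)
precession coupling = (-0.0154, -0.0990, -0.0490)
I·α + gyro = (-0.0500, 0.1000, 0.1700)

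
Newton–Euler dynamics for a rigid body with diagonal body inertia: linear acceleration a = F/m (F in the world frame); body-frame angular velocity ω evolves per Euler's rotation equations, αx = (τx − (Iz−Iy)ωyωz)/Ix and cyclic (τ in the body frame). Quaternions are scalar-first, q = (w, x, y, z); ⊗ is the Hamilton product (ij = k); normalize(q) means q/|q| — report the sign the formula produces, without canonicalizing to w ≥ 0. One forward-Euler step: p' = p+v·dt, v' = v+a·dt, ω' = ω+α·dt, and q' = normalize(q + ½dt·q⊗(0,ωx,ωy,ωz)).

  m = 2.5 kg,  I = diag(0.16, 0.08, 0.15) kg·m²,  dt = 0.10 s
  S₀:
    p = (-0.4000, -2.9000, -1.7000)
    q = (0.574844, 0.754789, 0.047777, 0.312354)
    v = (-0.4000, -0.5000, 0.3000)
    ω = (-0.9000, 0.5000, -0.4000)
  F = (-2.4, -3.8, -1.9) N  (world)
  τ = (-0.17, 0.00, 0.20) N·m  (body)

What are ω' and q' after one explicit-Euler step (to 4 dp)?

ω' = (-0.9975, 0.4955, -0.2907)
q' = (0.6129, 0.7191, 0.0631, 0.3214)

(τ − ω×Iω)/I = (-0.9750, -0.0450, 1.0933)
new body rate ω' = (-0.9975, 0.4955, -0.2907)
q⊗(0,ω) = (0.7803632, -0.6926474, 0.3082190, 0.1904562)
updated quaternion q' = (0.6129, 0.7191, 0.0631, 0.3214)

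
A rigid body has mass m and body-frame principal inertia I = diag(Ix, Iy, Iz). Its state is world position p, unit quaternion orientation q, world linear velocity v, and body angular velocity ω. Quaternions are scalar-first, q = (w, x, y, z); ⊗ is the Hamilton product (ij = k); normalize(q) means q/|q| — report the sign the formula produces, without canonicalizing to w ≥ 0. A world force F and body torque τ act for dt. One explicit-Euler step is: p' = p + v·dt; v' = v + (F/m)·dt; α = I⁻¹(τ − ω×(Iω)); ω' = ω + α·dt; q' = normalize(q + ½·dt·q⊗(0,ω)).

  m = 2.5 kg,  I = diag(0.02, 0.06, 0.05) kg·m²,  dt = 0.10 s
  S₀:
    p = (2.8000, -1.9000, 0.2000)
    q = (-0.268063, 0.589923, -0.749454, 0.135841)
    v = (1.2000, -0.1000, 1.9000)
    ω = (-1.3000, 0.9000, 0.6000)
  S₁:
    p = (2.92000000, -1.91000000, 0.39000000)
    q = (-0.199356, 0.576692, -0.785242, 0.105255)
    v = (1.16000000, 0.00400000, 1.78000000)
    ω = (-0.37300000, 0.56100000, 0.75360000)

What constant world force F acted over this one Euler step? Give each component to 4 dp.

Δv = v₁−v₀ = (-0.04000000, 0.10400000, -0.12000000)
F = m·Δv/dt = (-1.0000, 2.6000, -3.0000)

F = (-1.0000, 2.6000, -3.0000)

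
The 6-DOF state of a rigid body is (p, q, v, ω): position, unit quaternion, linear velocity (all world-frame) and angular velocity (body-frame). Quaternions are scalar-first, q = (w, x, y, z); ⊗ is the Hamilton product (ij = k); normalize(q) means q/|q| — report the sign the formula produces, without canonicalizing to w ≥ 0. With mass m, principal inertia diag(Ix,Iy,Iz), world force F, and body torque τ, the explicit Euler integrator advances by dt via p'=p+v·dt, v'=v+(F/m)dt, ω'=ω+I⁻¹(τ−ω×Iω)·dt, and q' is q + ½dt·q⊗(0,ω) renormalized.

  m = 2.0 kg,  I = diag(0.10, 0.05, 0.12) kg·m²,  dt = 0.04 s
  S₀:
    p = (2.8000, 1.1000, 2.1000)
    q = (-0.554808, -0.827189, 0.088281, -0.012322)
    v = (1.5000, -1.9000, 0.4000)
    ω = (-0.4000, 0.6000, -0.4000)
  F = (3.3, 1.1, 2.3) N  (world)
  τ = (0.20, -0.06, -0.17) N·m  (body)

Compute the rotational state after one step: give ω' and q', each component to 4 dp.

ω' = (-0.3133, 0.5546, -0.4607)
q' = (-0.5625, -0.8232, 0.0751, -0.0171)

precession coupling ω×(Iω) = (-0.0168, -0.0032, 0.0120)
angular accel α = (2.1680, -1.1360, -1.5167)
new body rate ω' = (-0.3133, 0.5546, -0.4607)
Hamilton product q⊗(0,ω) = (-0.3887730, 0.1940040, -0.6588316, -0.2390778)
q + ½dt·q⊗(0,ω), renormalized = (-0.5625, -0.8232, 0.0751, -0.0171)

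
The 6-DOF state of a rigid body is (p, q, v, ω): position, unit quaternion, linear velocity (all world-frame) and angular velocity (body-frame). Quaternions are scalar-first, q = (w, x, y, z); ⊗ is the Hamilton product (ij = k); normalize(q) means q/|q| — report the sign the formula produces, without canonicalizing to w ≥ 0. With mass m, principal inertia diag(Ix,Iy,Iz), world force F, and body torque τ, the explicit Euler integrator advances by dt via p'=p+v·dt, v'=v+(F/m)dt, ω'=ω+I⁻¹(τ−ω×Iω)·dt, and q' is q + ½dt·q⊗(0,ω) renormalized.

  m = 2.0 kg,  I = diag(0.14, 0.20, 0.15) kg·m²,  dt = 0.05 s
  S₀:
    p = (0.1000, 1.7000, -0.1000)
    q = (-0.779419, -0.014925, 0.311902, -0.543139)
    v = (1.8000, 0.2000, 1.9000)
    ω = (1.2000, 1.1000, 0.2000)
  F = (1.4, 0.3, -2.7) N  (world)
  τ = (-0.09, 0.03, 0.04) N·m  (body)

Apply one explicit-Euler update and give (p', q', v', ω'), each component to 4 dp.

p' = (0.1900, 1.7100, -0.0050)
q' = (-0.7842, -0.0218, 0.2740, -0.5563)
v' = (1.8350, 0.2075, 1.8325)
ω' = (1.1718, 1.1081, 0.1869)

new position p' = (0.1900, 1.7100, -0.0050)
v + (F/m)dt = (1.8350, 0.2075, 1.8325)
gyro term ω×Iω = (-0.0110, -0.0024, 0.0792)
(τ − ω×Iω)/I = (-0.5643, 0.1620, -0.2613)
ω' = ω + α·dt = (1.1718, 1.1081, 0.1869)
Hamilton product q⊗(0,ω) = (-0.2165544, -0.2754695, -1.5061427, -0.5465837)
updated quaternion q' = (-0.7842, -0.0218, 0.2740, -0.5563)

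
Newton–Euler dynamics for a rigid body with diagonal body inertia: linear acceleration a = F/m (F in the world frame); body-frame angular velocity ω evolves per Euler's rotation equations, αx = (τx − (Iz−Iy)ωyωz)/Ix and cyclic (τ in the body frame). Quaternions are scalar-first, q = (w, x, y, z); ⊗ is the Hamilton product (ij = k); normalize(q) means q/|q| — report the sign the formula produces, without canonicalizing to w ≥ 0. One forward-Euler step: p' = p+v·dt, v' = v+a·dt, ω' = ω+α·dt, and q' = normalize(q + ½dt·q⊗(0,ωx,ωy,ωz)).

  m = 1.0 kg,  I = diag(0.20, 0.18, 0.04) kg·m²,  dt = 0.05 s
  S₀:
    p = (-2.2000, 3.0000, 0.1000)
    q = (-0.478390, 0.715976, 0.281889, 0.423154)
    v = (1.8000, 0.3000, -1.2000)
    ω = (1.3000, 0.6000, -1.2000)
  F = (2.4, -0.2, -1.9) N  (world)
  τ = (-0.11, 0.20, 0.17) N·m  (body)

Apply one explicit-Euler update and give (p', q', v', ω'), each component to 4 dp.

precession coupling ω×(Iω) = (0.1008, -0.2496, -0.0156)
α = I⁻¹(τ − ω×Iω) = (-1.0540, 2.4978, 4.6400)
ω + α·dt = (1.2473, 0.7249, -0.9680)
Hamilton product q⊗(0,ω) = (-0.5921174, -1.2140662, 1.1222374, 0.6371979)
updated quaternion q' = (-0.4927, 0.6849, 0.3096, 0.4386)
a = (2.4000, -0.2000, -1.9000)
p' = p + v·dt = (-2.1100, 3.0150, 0.0400)
v + (F/m)dt = (1.9200, 0.2900, -1.2950)

p' = (-2.1100, 3.0150, 0.0400)
q' = (-0.4927, 0.6849, 0.3096, 0.4386)
v' = (1.9200, 0.2900, -1.2950)
ω' = (1.2473, 0.7249, -0.9680)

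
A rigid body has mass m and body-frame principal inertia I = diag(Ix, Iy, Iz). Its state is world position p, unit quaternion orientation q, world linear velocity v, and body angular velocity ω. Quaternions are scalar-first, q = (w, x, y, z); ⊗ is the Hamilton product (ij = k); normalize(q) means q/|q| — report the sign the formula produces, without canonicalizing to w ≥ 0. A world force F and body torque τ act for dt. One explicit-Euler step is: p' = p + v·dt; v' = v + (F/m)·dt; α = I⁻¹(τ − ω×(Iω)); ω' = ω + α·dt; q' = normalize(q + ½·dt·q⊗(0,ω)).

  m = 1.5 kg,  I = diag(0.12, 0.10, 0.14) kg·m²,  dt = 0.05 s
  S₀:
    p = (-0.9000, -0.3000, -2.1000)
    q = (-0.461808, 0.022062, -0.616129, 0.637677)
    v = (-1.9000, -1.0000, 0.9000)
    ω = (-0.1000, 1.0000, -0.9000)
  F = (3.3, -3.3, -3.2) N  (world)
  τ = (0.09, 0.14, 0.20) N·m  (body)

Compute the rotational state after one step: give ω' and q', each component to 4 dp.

ω' = (-0.0475, 1.0709, -0.8293)
q' = (-0.4318, 0.0211, -0.6284, 0.6467)

precession coupling ω×(Iω) = (-0.0360, -0.0018, 0.0020)
(τ − ω×Iω)/I = (1.0500, 1.4180, 1.4143)
new body rate ω' = (-0.0475, 1.0709, -0.8293)
Hamilton product q⊗(0,ω) = (1.1922445, -0.0369801, -0.5057199, 0.3760763)
q' = normalize(q + ½dt·q⊗(0,ω)) = (-0.4318, 0.0211, -0.6284, 0.6467)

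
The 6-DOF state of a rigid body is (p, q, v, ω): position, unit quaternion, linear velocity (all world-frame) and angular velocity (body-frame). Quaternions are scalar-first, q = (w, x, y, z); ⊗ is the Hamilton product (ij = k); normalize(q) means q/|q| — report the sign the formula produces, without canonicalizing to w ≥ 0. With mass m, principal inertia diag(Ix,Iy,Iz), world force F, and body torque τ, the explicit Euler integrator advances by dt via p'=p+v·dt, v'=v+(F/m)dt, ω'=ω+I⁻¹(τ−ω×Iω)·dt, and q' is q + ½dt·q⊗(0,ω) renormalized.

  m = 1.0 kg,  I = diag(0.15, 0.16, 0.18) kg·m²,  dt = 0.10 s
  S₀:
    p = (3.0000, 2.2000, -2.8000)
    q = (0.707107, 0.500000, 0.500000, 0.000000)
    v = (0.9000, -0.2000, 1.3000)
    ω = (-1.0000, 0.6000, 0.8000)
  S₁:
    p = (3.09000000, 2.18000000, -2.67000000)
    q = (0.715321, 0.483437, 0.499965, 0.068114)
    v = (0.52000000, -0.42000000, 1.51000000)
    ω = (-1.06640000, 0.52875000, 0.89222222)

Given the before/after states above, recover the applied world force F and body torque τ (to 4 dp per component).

rate change Δω = (-0.06640000, -0.07125000, 0.09222222)
precession coupling = (0.0096, 0.0240, -0.0060)
applied torque τ = (-0.0900, -0.0900, 0.1600)
Δv = v₁−v₀ = (-0.38000000, -0.22000000, 0.21000000)
F = m·Δv/dt = (-3.8000, -2.2000, 2.1000)

F = (-3.8000, -2.2000, 2.1000)
τ = (-0.0900, -0.0900, 0.1600)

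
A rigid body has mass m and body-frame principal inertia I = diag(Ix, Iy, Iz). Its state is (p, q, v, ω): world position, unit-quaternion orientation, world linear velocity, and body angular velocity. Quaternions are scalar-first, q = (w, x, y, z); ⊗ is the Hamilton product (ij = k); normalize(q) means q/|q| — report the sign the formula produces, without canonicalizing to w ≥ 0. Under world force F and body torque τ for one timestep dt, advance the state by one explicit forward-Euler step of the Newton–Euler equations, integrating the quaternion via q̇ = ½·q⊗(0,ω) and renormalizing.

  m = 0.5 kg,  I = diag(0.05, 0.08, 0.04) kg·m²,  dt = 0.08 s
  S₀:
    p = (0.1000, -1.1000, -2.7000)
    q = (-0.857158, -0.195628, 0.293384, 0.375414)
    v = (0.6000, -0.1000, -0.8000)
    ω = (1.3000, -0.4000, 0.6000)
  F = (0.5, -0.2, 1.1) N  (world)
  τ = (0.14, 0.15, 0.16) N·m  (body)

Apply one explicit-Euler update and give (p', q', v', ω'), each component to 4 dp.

p' = (0.1480, -1.1080, -2.7640)
q' = (-0.8498, -0.2268, 0.3307, 0.3421)
v' = (0.6800, -0.1320, -0.6240)
ω' = (1.5086, -0.2578, 0.9512)

new position p' = (0.1480, -1.1080, -2.7640)
v' = v + a·dt = (0.6800, -0.1320, -0.6240)
angular accel α = (2.6080, 1.7775, 4.3900)
ω' = ω + α·dt = (1.5086, -0.2578, 0.9512)
q⊗(0,ω) = (0.1464216, -0.7881094, 0.9482782, -0.8174428)
updated quaternion q' = (-0.8498, -0.2268, 0.3307, 0.3421)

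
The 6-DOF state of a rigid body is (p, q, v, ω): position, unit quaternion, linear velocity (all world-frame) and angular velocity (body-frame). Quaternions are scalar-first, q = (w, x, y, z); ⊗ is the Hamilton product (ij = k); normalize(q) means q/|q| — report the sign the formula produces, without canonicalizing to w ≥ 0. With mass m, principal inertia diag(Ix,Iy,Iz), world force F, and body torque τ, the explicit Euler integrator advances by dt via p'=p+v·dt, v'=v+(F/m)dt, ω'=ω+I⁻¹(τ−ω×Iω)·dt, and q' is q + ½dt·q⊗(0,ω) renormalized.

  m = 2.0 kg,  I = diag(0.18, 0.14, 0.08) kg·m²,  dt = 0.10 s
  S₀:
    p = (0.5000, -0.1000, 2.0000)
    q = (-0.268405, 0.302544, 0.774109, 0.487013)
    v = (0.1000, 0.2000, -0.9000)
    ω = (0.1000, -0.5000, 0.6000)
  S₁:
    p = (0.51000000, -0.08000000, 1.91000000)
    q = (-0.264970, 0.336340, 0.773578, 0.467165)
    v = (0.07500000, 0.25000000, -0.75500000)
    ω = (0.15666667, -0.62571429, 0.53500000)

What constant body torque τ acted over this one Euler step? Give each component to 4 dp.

rate change Δω = (0.05666667, -0.12571429, -0.06500000)
I·α + gyro = (0.1200, -0.1700, -0.0500)

τ = (0.1200, -0.1700, -0.0500)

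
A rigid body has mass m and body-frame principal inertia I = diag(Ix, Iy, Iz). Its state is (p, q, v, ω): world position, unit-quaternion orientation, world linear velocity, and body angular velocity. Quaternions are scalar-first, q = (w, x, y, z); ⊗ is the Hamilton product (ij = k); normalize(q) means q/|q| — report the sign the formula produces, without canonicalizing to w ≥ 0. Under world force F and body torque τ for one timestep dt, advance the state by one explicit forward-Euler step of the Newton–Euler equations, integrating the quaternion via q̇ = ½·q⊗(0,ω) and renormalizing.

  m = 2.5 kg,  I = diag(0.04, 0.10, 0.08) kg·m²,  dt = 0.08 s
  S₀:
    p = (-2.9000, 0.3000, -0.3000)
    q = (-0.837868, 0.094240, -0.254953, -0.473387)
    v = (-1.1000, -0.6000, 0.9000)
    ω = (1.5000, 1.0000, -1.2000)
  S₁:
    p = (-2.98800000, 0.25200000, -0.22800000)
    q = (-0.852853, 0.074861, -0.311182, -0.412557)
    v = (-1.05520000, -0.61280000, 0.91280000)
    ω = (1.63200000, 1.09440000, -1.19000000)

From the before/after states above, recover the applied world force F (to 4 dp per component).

Δv = v₁−v₀ = (0.04480000, -0.01280000, 0.01280000)
F = m·Δv/dt = (1.4000, -0.4000, 0.4000)

F = (1.4000, -0.4000, 0.4000)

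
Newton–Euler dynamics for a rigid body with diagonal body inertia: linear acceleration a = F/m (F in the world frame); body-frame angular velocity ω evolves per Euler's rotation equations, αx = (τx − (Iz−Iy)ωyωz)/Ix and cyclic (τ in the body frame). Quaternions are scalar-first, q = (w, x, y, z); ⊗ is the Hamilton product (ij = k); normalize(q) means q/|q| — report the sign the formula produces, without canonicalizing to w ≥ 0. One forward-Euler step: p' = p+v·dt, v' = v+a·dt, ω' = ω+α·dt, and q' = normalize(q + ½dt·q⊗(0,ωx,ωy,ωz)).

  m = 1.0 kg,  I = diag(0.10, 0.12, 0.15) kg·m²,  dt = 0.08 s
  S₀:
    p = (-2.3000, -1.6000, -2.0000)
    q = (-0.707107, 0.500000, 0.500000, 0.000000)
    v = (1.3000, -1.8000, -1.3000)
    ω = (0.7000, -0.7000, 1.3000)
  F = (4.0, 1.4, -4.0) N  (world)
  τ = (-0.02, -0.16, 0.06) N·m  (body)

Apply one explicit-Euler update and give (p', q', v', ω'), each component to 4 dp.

p' = (-2.1960, -1.7440, -2.1040)
q' = (-0.7056, 0.5051, 0.4927, -0.0646)
v' = (1.6200, -1.6880, -1.6200)
ω' = (0.7058, -0.7763, 1.3372)

p + v·dt = (-2.1960, -1.7440, -2.1040)
v + (F/m)dt = (1.6200, -1.6880, -1.6200)
ω×(Iω) gyroscopic = (-0.0273, -0.0455, -0.0098)
angular accel α = (0.0730, -0.9542, 0.4653)
new body rate ω' = (0.7058, -0.7763, 1.3372)
2q̇ = q⊗(0,ω) = (0.0000000, 0.1550251, -0.1550251, -1.6192391)
updated quaternion q' = (-0.7056, 0.5051, 0.4927, -0.0646)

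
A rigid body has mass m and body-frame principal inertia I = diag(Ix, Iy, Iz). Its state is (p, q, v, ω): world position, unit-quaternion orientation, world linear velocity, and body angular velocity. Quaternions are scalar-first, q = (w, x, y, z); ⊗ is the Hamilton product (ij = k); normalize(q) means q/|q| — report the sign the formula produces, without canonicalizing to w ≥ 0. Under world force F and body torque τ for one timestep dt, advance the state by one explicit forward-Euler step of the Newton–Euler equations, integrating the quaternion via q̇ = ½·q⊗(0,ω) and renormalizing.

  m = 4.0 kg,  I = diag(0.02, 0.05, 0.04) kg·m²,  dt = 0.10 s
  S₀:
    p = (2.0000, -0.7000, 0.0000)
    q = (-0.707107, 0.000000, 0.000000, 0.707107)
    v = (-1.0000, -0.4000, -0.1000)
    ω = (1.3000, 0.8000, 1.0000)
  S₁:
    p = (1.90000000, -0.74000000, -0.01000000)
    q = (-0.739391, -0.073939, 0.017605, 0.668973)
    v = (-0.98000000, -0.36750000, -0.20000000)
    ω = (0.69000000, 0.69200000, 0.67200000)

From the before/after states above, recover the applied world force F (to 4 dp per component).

velocity change Δv = (0.02000000, 0.03250000, -0.10000000)
F = m·Δv/dt = (0.8000, 1.3000, -4.0000)

F = (0.8000, 1.3000, -4.0000)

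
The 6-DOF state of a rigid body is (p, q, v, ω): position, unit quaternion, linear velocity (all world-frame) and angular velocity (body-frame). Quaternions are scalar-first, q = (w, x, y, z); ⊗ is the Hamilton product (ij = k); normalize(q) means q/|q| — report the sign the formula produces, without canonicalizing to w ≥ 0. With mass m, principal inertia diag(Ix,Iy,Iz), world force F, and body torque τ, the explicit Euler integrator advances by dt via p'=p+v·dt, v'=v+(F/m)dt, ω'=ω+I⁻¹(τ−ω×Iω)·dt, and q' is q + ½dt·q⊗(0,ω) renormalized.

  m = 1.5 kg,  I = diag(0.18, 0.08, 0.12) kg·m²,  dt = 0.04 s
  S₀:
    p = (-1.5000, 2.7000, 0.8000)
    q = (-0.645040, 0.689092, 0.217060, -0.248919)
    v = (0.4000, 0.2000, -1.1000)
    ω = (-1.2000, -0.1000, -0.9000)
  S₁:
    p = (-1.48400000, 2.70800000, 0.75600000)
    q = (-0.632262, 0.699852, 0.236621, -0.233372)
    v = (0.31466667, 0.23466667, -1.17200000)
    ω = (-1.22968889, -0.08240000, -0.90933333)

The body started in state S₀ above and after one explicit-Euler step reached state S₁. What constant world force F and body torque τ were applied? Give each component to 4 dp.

ω₁ − ω₀ = (-0.02968889, 0.01760000, -0.00933333)
ω₀×(Iω₀) = (0.0036, 0.0648, -0.0120)
applied torque τ = (-0.1300, 0.1000, -0.0400)
velocity change Δv = (-0.08533333, 0.03466667, -0.07200000)
m·(v₁−v₀)/dt = (-3.2000, 1.3000, -2.7000)

F = (-3.2000, 1.3000, -2.7000)
τ = (-0.1300, 0.1000, -0.0400)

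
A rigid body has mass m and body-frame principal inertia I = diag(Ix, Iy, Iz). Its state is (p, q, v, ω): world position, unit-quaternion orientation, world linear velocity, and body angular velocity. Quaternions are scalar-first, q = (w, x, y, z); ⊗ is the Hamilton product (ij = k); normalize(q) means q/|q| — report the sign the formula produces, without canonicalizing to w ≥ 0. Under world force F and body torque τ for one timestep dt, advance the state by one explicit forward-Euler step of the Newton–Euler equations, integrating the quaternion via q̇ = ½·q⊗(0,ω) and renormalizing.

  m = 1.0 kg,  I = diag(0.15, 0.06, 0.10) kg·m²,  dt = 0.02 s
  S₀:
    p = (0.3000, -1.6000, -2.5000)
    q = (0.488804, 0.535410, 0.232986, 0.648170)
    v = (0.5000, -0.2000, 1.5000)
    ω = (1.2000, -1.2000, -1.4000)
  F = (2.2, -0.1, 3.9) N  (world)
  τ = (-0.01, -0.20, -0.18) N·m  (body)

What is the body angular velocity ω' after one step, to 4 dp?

(τ − ω×Iω)/I = (-0.5147, -1.9333, -3.0960)
new body rate ω' = (1.1897, -1.2387, -1.4619)

ω' = (1.1897, -1.2387, -1.4619)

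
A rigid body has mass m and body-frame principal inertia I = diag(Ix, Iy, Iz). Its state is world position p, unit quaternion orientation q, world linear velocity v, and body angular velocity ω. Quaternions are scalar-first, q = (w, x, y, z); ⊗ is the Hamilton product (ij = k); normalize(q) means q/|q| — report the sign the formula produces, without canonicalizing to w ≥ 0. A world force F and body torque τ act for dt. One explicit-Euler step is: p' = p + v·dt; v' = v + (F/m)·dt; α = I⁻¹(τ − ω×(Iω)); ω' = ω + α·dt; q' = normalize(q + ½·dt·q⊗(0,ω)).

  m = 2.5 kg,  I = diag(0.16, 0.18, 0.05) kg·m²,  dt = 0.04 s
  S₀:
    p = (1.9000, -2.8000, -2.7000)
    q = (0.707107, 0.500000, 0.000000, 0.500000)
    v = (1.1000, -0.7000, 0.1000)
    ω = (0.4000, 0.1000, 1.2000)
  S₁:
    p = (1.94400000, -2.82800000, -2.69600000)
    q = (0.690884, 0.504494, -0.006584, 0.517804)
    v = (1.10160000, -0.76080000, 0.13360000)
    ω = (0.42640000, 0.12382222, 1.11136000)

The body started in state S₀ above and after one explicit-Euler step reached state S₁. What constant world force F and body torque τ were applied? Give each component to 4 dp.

Δv = v₁−v₀ = (0.00160000, -0.06080000, 0.03360000)
applied force F = (0.1000, -3.8000, 2.1000)
Δω = ω₁−ω₀ = (0.02640000, 0.02382222, -0.08864000)
I·α + gyro = (0.0900, 0.1600, -0.1100)

F = (0.1000, -3.8000, 2.1000)
τ = (0.0900, 0.1600, -0.1100)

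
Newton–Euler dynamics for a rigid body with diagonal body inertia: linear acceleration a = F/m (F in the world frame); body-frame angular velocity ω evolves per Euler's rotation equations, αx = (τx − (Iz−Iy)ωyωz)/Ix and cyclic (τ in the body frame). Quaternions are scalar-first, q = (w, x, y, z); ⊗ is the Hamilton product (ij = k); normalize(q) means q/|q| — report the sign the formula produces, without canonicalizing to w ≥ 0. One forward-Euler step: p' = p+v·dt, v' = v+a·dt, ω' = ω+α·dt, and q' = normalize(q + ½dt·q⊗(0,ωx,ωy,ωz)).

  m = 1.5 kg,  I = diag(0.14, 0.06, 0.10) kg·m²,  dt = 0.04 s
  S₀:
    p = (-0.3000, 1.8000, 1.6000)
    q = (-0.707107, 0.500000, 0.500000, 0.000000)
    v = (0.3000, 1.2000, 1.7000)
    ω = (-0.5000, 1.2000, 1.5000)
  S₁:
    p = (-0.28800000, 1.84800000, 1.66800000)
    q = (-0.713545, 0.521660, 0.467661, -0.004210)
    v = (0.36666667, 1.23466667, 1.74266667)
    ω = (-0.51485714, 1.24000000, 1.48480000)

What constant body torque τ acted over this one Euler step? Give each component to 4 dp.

ω₁ − ω₀ = (-0.01485714, 0.04000000, -0.01520000)
I·α + gyro = (0.0200, 0.0300, 0.0100)

τ = (0.0200, 0.0300, 0.0100)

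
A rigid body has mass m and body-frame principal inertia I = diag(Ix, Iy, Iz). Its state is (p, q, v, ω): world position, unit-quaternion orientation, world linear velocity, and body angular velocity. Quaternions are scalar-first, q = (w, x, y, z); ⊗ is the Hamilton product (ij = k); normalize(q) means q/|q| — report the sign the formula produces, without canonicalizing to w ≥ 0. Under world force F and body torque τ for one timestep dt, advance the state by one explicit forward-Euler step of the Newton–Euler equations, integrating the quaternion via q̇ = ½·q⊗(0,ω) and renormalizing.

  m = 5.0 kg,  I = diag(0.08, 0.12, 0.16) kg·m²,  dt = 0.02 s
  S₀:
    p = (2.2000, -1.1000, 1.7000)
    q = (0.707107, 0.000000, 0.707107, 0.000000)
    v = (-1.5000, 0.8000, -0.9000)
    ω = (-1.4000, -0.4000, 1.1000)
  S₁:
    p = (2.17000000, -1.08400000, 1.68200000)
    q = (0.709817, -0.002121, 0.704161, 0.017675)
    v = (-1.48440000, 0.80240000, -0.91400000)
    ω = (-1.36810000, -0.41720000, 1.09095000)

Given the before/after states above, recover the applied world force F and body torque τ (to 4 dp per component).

velocity change Δv = (0.01560000, 0.00240000, -0.01400000)
F = m·Δv/dt = (3.9000, 0.6000, -3.5000)
ω₁ − ω₀ = (0.03190000, -0.01720000, -0.00905000)
τ = I·(Δω/dt) + ω₀×(Iω₀) = (0.1100, 0.0200, -0.0500)

F = (3.9000, 0.6000, -3.5000)
τ = (0.1100, 0.0200, -0.0500)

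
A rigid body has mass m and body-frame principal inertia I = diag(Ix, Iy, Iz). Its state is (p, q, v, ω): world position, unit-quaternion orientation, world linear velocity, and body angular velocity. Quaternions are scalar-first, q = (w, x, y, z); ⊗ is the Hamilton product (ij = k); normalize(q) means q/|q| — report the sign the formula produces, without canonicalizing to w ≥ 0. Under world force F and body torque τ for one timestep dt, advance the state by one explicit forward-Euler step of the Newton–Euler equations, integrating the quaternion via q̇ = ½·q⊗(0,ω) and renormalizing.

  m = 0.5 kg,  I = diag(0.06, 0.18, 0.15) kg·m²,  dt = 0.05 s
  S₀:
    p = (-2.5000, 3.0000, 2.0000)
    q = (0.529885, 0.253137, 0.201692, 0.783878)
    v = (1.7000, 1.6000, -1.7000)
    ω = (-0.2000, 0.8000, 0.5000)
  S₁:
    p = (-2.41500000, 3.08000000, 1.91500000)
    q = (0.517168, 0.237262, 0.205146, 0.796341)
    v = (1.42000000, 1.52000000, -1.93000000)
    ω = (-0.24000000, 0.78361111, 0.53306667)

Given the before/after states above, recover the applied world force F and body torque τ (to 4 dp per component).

velocity change Δv = (-0.28000000, -0.08000000, -0.23000000)
applied force F = (-2.8000, -0.8000, -2.3000)
Δω = ω₁−ω₀ = (-0.04000000, -0.01638889, 0.03306667)
precession coupling = (-0.0120, 0.0090, -0.0192)
I·α + gyro = (-0.0600, -0.0500, 0.0800)

F = (-2.8000, -0.8000, -2.3000)
τ = (-0.0600, -0.0500, 0.0800)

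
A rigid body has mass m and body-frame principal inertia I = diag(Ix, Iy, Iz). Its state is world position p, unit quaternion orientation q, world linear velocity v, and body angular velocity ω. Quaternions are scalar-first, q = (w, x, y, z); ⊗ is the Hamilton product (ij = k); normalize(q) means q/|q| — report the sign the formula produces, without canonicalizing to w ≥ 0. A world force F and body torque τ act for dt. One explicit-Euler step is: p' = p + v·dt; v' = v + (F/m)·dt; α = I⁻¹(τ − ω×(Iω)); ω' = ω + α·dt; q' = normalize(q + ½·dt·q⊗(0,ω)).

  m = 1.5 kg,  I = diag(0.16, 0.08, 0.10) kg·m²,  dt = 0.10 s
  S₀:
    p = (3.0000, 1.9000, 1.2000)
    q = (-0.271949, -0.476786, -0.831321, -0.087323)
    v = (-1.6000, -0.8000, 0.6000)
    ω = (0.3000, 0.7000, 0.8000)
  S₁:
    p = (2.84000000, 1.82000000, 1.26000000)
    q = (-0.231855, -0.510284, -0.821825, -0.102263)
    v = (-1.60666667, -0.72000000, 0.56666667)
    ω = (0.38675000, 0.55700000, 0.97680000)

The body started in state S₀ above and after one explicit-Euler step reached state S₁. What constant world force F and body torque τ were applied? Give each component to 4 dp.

F = (-0.1000, 1.2000, -0.5000)
τ = (0.1500, -0.1000, 0.1600)

rate change Δω = (0.08675000, -0.14300000, 0.17680000)
ω₀×(Iω₀) = (0.0112, 0.0144, -0.0168)
I·α + gyro = (0.1500, -0.1000, 0.1600)
Δv = v₁−v₀ = (-0.00666667, 0.08000000, -0.03333333)
F = m·Δv/dt = (-0.1000, 1.2000, -0.5000)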